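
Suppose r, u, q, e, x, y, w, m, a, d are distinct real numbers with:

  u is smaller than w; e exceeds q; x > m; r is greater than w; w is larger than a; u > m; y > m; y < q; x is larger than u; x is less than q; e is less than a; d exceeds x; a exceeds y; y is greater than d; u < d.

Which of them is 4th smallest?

d

Piecing the relations together gives one ordering: m < u < x < d < y < q < e < a < w < r.
Counting 4 from the smallest end gives d.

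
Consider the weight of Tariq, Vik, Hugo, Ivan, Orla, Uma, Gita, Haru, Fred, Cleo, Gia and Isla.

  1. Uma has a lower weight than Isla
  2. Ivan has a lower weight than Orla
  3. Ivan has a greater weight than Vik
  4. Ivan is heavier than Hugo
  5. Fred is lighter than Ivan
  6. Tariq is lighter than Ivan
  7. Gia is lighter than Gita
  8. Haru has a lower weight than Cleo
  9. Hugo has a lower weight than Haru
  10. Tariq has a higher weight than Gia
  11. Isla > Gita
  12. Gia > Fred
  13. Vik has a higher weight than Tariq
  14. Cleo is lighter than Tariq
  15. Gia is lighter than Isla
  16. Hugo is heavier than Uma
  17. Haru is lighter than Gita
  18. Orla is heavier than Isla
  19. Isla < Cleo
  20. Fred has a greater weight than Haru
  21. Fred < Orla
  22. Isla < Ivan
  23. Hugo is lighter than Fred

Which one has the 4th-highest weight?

Chaining the given pairs: Uma < Hugo < Haru < Fred < Gia < Gita < Isla < Cleo < Tariq < Vik < Ivan < Orla.
The 4th largest is Tariq.

Tariq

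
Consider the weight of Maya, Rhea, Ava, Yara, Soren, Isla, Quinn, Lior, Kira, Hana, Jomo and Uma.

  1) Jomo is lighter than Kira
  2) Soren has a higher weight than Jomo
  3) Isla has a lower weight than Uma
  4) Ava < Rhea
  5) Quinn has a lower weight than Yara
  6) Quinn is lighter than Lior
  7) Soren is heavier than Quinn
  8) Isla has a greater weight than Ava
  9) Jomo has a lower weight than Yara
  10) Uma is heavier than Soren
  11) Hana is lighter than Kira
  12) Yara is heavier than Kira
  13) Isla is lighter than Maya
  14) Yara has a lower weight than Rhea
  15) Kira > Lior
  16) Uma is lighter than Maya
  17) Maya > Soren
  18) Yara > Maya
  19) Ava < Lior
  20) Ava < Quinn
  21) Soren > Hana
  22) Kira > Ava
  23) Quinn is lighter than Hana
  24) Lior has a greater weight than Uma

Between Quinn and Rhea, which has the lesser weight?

Quinn

The relevant relations are Quinn < Hana; Hana < Soren; Soren < Uma; Uma < Lior; Lior < Kira; Kira < Yara; Yara < Rhea.
Chaining these gives Quinn < Hana < Soren < Uma < Lior < Kira < Yara < Rhea.
So Quinn < Rhea; Quinn is the lighter of the two.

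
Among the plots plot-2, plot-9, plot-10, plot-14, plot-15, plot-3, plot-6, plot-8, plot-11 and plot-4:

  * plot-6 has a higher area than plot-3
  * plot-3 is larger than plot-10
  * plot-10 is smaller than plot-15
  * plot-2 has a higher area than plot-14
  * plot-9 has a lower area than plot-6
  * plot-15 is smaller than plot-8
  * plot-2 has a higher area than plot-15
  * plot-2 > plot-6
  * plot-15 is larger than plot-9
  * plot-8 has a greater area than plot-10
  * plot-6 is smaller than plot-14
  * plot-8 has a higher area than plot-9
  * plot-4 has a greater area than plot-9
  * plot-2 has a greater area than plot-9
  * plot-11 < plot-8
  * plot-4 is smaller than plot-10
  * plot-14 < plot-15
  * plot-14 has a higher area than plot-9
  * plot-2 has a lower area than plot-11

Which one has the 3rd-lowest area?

plot-10

The consecutive relations fix a unique order: plot-9 < plot-4 < plot-10 < plot-3 < plot-6 < plot-14 < plot-15 < plot-2 < plot-11 < plot-8.
Counting 3 from the smallest end gives plot-10.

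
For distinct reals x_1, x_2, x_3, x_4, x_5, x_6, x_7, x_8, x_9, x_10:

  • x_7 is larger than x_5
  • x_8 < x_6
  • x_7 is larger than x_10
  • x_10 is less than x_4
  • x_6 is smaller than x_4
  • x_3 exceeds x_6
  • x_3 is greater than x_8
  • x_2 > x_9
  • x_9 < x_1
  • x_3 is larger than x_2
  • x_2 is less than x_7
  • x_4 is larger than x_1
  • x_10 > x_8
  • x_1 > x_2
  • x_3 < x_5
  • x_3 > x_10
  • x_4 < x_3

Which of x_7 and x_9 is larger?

The relevant relations are x_9 < x_2; x_2 < x_1; x_1 < x_4; x_4 < x_3; x_3 < x_5; x_5 < x_7.
Together: x_9 < x_2 < x_1 < x_4 < x_3 < x_5 < x_7.
So x_9 < x_7; x_7 is the larger of the two.

x_7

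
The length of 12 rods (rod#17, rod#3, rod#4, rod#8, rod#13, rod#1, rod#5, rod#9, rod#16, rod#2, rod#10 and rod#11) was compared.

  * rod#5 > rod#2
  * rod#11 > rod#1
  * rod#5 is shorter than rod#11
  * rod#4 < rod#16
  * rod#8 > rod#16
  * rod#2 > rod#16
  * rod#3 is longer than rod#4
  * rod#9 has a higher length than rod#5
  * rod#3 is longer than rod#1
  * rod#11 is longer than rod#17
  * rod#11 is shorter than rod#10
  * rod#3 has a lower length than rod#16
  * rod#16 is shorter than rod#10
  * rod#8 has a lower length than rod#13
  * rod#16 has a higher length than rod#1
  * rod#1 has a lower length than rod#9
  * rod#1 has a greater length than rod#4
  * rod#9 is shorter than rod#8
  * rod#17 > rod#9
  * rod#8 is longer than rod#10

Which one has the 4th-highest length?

rod#11

Piecing the relations together gives one ordering: rod#4 < rod#1 < rod#3 < rod#16 < rod#2 < rod#5 < rod#9 < rod#17 < rod#11 < rod#10 < rod#8 < rod#13.
The 4th largest is rod#11.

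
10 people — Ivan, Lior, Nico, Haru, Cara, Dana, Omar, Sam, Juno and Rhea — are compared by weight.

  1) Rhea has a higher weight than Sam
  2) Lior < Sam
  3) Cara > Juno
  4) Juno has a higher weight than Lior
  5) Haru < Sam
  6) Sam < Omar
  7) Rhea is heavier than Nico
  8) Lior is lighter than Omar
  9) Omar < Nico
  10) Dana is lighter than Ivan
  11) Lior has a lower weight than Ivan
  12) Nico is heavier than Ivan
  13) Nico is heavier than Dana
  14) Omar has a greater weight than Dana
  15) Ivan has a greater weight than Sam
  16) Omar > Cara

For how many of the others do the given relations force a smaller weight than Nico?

8

From Nico the given relations immediately reach Dana, Ivan, Omar.
From those, Lior, Sam, Cara — 6 in total.
From those, Haru, Juno — 8 in total.
No other element is forced below Nico by the given relations, so the count is 8.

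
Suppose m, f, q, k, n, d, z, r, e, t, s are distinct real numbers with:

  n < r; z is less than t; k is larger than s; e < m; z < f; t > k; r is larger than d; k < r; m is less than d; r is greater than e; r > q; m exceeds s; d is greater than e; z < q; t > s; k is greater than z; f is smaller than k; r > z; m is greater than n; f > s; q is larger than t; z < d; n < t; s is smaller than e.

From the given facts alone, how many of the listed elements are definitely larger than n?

The elements the relations force above n are m, d, t, q, r — no chain reaches any other.
That is 5.

5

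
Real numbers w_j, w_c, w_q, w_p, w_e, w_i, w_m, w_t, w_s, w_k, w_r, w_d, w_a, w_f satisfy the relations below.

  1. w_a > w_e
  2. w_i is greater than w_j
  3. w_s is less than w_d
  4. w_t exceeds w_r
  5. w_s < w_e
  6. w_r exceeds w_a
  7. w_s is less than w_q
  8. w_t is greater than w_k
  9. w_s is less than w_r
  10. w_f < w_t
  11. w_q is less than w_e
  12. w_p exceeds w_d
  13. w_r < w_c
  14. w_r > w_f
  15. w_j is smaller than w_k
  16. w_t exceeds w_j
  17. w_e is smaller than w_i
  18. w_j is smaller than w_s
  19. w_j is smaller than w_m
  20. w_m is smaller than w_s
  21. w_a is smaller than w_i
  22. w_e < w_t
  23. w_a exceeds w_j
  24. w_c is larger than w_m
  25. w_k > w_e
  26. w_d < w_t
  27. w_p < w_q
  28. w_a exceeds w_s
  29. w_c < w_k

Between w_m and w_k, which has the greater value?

w_k

Chaining the given relations: w_m < w_s < w_d < w_p < w_q < w_e < w_a < w_r < w_c < w_k.
So w_m < w_k; w_k is the larger of the two.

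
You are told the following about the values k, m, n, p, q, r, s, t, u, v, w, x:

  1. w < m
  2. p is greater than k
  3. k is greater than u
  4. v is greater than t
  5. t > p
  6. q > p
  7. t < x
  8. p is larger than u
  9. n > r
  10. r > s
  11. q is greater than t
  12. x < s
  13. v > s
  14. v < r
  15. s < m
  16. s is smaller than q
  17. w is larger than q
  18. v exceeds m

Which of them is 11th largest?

k

Piecing the relations together gives one ordering: u < k < p < t < x < s < q < w < m < v < r < n.
Counting 11 from the largest end gives k.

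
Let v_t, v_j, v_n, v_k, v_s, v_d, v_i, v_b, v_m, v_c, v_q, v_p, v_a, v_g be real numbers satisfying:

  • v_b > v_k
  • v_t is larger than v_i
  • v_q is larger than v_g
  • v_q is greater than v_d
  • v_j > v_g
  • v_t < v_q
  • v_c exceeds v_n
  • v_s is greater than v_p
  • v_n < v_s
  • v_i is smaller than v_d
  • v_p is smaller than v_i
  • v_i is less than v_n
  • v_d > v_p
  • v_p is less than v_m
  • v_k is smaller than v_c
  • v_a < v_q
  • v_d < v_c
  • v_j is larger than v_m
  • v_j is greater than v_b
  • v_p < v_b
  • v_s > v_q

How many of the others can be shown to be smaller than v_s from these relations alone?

From v_s the given relations immediately reach v_p, v_n, v_q.
From those, v_g, v_a, v_i, v_d, v_t — 8 in total.
No other element is forced below v_s by the given relations, so the count is 8.

8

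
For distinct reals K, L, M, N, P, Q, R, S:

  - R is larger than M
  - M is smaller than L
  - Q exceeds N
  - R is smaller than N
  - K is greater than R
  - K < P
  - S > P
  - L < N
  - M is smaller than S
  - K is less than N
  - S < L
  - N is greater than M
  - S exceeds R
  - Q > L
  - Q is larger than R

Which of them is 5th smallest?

S

Chaining the given pairs: M < R < K < P < S < L < N < Q.
The 5th smallest is S.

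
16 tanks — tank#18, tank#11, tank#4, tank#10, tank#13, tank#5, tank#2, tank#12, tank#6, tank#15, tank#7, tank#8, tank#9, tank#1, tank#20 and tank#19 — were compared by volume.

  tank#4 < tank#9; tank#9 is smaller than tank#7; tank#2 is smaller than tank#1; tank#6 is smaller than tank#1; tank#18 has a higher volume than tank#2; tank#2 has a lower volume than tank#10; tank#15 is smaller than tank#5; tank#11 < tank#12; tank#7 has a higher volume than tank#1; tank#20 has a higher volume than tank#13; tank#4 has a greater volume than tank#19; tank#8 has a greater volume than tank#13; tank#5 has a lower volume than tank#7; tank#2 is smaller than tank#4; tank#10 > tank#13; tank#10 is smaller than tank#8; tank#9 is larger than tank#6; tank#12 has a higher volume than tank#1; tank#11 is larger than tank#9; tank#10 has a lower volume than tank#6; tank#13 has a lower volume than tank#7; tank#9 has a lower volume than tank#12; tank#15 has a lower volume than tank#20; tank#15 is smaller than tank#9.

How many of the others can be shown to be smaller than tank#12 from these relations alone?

The elements the relations force below tank#12 are tank#2, tank#15, tank#13, tank#19, tank#10, tank#4, tank#6, tank#9, tank#11, tank#1 — no chain reaches any other.
That is 10.

10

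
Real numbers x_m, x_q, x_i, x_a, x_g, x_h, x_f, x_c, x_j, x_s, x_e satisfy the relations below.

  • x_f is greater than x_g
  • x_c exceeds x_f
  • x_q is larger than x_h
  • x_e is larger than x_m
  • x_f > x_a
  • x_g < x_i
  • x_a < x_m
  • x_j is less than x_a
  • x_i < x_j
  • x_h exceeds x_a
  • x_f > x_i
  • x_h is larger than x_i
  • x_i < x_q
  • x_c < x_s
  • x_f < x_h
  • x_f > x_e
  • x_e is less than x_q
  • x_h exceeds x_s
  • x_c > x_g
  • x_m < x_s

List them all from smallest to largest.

x_g < x_i < x_j < x_a < x_m < x_e < x_f < x_c < x_s < x_h < x_q

The consecutive links are each given: x_g < x_i; x_i < x_j; x_j < x_a; x_a < x_m; x_m < x_e; x_e < x_f; x_f < x_c; x_c < x_s; x_s < x_h; x_h < x_q.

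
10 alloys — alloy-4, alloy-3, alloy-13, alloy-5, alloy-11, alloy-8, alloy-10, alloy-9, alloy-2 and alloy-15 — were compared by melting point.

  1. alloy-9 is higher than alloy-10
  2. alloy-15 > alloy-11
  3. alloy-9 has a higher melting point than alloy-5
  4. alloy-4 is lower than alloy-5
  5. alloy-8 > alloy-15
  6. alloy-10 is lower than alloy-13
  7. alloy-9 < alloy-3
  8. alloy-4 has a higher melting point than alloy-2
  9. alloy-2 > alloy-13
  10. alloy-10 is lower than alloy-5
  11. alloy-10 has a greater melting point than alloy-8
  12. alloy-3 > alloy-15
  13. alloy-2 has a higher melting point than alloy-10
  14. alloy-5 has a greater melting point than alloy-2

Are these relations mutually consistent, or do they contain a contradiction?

Every relation is compatible with alloy-11 < alloy-15 < alloy-8 < alloy-10 < alloy-13 < alloy-2 < alloy-4 < alloy-5 < alloy-9 < alloy-3; the set is consistent.

consistent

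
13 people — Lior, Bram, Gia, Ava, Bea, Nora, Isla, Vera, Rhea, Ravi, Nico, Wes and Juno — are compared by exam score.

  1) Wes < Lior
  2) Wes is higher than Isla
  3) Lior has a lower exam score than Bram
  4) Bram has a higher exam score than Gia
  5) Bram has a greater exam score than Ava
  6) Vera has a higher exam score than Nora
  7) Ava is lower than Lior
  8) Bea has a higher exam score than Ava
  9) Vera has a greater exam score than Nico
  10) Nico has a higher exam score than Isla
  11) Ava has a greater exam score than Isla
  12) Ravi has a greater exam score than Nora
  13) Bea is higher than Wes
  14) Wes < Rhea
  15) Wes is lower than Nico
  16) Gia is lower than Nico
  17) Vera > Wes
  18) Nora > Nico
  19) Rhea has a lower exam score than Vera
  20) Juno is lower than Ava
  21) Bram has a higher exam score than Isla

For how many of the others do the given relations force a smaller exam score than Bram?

6

From Bram the given relations immediately reach Isla, Ava, Gia, Lior.
From those, Wes, Juno — 6 in total.
No other element is forced below Bram by the given relations, so the count is 6.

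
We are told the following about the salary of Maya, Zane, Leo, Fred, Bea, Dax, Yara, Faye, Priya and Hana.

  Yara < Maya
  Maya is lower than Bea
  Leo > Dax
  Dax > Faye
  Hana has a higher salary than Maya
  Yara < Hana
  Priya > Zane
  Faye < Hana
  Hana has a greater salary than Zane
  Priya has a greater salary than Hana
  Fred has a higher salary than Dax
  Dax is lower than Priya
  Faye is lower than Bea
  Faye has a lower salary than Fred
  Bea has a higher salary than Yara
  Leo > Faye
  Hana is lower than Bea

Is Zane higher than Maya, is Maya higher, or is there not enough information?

undetermined

Following every chain through Zane: above Zane we get Hana, Priya, Bea.
Maya is not reached, and no chain runs the other way from Maya to Zane.
So the given relations leave the order of Zane and Maya undetermined.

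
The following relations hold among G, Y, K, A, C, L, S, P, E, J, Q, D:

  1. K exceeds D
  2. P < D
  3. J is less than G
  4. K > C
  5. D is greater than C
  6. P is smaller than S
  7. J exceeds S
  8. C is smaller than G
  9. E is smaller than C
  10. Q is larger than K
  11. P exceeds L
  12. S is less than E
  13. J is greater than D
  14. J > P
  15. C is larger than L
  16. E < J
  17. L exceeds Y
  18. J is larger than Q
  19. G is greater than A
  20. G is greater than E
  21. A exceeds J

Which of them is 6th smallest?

Chaining the given pairs: Y < L < P < S < E < C < D < K < Q < J < A < G.
The 6th smallest is C.

C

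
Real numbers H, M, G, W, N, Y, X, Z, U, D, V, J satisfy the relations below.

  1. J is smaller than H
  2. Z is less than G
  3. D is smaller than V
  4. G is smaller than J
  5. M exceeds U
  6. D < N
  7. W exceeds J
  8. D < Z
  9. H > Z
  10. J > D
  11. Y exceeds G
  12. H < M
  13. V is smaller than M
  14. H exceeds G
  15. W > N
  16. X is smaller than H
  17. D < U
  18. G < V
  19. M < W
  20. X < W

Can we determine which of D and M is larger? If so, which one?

D < Z and Z < G give D < G.
With G < V: D < Z < G < V.
Then V < M extends the chain to M.
So M is larger.

M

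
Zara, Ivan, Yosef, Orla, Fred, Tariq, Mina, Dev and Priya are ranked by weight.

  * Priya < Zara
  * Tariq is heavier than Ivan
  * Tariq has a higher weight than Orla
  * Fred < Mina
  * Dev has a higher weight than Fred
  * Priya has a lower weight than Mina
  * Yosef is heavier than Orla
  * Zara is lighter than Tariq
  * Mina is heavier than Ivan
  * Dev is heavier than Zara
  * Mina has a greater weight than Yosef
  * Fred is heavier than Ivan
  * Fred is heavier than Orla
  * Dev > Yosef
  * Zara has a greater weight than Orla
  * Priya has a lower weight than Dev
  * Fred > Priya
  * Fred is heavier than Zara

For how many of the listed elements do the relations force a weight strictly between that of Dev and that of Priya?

Chaining upward from Priya reaches: Zara, Tariq, Fred, Mina.
Chaining downward from Dev reaches: Orla, Ivan, Yosef, Zara, Fred.
Strictly between Priya and Dev are those in both lists: Zara, Fred — 2 elements.

2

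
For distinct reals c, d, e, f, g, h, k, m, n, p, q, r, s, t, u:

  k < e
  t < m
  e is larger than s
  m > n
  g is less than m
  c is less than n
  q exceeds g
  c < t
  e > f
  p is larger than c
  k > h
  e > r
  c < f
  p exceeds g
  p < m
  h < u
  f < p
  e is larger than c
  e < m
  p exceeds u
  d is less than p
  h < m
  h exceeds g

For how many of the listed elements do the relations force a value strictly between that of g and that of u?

The relations place g below u. An element lies strictly between them when it is forced above g and also forced below u.
Above g: {h, k, e, p, m, q}. Below u: {h}.
Intersection: {h} — 1.

1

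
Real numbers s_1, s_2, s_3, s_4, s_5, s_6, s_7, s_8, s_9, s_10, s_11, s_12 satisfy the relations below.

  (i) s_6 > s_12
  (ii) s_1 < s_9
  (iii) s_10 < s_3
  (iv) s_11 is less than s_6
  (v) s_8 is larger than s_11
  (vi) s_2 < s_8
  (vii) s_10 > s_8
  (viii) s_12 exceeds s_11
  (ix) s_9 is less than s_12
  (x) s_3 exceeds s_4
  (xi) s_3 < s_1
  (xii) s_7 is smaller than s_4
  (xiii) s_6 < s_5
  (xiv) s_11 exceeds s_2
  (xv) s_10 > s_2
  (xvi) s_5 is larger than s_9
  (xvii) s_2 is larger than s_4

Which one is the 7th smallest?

s_3

Piecing the relations together gives one ordering: s_7 < s_4 < s_2 < s_11 < s_8 < s_10 < s_3 < s_1 < s_9 < s_12 < s_6 < s_5.
The 7th smallest is s_3.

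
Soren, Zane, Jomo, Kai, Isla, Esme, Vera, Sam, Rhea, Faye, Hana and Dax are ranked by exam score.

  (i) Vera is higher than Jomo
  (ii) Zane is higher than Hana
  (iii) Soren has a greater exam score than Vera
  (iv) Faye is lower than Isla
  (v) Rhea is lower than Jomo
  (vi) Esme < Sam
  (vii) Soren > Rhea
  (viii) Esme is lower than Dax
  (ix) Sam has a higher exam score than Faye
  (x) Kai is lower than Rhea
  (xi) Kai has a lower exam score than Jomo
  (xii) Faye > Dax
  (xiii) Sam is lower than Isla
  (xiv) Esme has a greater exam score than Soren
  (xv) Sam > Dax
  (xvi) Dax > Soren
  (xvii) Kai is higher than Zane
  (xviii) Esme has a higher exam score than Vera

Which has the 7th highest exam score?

The consecutive relations fix a unique order: Hana < Zane < Kai < Rhea < Jomo < Vera < Soren < Esme < Dax < Faye < Sam < Isla.
The 7th largest is Vera.

Vera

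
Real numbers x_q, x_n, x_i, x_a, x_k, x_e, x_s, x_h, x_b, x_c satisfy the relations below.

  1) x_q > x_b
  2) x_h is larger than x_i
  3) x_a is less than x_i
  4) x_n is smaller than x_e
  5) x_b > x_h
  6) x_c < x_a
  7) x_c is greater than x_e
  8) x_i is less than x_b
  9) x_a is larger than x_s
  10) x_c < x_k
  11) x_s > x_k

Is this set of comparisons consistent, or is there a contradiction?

consistent

The single ordering x_n < x_e < x_c < x_k < x_s < x_a < x_i < x_h < x_b < x_q satisfies every listed relation, so no contradiction arises.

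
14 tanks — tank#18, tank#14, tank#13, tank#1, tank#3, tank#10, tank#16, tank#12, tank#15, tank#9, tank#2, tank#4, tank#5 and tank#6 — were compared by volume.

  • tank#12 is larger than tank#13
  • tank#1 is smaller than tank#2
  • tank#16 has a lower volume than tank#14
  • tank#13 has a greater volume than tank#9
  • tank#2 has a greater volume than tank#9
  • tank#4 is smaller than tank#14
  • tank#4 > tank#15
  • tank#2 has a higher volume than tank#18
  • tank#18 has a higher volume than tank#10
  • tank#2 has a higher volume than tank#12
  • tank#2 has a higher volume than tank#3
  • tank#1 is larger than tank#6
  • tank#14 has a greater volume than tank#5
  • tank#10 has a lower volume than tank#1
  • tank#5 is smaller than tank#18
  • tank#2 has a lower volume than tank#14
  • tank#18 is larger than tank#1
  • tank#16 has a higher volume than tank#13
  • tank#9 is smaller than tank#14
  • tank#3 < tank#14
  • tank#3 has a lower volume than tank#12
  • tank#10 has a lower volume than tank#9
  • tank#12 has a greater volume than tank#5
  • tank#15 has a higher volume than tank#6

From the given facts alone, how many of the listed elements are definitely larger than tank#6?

6

Directly above tank#6: tank#1, tank#15.
One step further: tank#4, tank#18, tank#2 (5 so far).
One step further: tank#14 (6 so far).
Nothing else is reachable above tank#6; 6 in all.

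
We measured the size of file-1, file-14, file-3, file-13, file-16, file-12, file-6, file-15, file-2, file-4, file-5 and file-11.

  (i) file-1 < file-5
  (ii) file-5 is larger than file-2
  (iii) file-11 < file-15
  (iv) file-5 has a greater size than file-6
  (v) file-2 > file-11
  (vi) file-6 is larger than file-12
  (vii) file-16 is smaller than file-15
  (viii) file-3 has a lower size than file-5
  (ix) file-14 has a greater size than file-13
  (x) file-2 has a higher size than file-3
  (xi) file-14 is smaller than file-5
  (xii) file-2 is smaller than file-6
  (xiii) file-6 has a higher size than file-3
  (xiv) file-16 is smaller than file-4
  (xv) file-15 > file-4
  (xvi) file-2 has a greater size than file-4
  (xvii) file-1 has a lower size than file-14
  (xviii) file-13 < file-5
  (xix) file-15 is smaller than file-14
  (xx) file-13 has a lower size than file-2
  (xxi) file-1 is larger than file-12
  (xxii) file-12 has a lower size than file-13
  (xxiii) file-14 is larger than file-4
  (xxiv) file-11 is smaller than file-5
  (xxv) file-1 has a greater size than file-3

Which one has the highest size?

file-11 is not greatest since file-11 < file-2; file-12 is not greatest since file-12 < file-13; file-16 is not greatest since file-16 < file-15; file-13 is not greatest since file-13 < file-14; file-3 is not greatest since file-3 < file-1; file-1 is not greatest since file-1 < file-14; file-4 is not greatest since file-4 < file-2; file-15 is not greatest since file-15 < file-14; file-2 is not greatest since file-2 < file-5; file-14 is not greatest since file-14 < file-5; file-6 is not greatest since file-6 < file-5.
Only file-5 has nothing above it, so file-5 is the highest size.

file-5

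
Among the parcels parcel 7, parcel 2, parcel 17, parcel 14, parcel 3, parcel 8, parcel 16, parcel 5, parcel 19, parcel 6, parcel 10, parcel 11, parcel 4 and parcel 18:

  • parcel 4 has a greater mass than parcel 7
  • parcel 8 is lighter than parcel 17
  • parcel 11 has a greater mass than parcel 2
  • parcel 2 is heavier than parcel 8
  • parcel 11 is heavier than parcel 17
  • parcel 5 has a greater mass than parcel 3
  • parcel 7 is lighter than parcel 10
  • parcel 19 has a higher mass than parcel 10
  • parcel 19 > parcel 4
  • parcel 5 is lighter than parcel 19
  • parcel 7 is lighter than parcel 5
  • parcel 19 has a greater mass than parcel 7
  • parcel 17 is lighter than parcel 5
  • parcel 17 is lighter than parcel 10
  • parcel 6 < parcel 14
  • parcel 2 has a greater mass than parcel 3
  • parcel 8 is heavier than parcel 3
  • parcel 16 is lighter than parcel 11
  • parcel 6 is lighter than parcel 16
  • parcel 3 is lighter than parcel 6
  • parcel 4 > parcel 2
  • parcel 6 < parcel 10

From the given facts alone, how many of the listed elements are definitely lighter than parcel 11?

Directly below parcel 11: parcel 2, parcel 16, parcel 17.
One step further: parcel 3, parcel 8, parcel 6 (6 so far).
No other element is forced below parcel 11 by the given relations, so the count is 6.

6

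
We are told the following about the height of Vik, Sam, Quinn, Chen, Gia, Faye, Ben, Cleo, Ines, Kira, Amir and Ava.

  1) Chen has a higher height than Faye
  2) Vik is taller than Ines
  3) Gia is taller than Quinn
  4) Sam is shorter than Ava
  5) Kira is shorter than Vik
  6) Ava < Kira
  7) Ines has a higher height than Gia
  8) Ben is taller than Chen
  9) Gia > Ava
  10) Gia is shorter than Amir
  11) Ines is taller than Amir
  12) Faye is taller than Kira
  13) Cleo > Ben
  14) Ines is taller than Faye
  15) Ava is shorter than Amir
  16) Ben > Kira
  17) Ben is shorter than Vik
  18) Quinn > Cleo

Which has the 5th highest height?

Chaining the given pairs: Sam < Ava < Kira < Faye < Chen < Ben < Cleo < Quinn < Gia < Amir < Ines < Vik.
The 5th largest is Quinn.

Quinn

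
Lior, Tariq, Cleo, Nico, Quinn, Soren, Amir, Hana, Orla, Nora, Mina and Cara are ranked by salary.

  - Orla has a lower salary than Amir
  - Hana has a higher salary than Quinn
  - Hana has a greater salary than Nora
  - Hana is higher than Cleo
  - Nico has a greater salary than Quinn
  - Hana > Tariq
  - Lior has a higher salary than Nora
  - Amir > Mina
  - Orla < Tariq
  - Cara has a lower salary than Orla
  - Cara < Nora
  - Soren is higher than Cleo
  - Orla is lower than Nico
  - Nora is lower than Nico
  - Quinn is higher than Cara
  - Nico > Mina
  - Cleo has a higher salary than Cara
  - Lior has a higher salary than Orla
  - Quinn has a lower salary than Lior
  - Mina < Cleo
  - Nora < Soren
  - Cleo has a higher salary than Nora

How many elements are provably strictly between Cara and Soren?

2

Chaining upward from Cara reaches: Orla, Nora, Quinn, Tariq, Cleo, Lior, Nico, Hana, Amir.
Chaining downward from Soren reaches: Mina, Nora, Cleo.
Strictly between Cara and Soren are those in both lists: Nora, Cleo — 2 elements.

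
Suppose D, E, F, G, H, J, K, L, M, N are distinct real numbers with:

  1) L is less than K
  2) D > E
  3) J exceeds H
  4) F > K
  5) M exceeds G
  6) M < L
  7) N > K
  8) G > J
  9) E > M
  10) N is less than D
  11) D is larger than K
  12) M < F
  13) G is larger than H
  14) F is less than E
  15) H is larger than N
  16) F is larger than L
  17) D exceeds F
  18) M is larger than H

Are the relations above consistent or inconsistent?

Chaining the given relations yields N < H < J < G < M < L < K, so N < K. But one relation states K < N. These cannot both hold.

inconsistent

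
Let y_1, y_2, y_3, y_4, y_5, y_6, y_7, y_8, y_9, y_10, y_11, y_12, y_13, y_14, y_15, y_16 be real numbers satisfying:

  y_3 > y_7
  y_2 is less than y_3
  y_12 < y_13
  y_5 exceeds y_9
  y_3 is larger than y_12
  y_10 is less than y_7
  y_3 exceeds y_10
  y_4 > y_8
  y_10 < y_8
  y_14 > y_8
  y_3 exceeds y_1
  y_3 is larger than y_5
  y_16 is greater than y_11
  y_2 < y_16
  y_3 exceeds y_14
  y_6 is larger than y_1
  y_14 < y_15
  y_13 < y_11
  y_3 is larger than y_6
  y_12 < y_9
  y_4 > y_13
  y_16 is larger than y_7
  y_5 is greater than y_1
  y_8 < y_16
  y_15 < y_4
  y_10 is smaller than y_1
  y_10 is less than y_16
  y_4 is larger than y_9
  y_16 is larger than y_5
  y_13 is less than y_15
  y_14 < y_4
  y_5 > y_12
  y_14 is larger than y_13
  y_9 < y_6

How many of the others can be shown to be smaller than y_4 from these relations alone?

The elements the relations force below y_4 are y_10, y_12, y_13, y_8, y_14, y_9, y_15 — no chain reaches any other.
That is 7.

7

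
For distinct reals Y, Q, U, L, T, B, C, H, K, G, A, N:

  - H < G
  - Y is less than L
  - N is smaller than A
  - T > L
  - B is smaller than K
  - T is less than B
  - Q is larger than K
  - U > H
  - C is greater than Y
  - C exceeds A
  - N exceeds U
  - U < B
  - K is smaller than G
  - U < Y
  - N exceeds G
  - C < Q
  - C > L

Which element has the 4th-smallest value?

L

The consecutive relations fix a unique order: H < U < Y < L < T < B < K < G < N < A < C < Q.
The 4th smallest is L.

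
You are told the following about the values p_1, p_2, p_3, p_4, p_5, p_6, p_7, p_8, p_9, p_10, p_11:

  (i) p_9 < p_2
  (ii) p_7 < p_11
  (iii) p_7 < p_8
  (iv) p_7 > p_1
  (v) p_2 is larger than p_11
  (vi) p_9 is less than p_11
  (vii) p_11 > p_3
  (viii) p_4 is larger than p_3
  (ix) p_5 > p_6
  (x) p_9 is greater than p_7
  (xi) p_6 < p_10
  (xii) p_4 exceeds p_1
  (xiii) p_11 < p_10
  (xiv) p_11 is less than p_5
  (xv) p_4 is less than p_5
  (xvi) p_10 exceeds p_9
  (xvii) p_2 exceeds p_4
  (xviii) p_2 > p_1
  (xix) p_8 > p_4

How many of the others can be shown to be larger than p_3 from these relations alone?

The elements the relations force above p_3 are p_4, p_8, p_11, p_2, p_5, p_10 — no chain reaches any other.
That is 6.

6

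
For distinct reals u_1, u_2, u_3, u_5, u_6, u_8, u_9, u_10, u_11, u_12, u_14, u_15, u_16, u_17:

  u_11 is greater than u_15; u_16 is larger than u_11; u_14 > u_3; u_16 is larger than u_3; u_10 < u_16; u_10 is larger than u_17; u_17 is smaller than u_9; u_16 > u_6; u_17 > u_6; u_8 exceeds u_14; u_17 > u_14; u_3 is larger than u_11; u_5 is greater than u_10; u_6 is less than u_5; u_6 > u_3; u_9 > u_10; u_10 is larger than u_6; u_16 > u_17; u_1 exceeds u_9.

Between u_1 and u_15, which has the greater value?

u_1

Following the relations from u_15: u_15 < u_11 < u_3 < u_6 < u_10 < u_9 < u_1.
So u_15 < u_1; u_1 is the larger of the two.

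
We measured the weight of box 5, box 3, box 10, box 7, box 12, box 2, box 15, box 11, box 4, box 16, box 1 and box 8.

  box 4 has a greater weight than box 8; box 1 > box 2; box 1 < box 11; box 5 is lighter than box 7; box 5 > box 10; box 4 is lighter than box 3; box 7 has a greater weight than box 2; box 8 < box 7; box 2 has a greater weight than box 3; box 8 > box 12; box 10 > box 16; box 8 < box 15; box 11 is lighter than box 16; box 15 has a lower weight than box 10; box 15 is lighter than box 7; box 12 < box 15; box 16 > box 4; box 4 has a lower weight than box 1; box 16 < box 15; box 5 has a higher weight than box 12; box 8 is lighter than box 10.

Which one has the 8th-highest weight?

Chaining the given pairs: box 12 < box 8 < box 4 < box 3 < box 2 < box 1 < box 11 < box 16 < box 15 < box 10 < box 5 < box 7.
Counting 8 from the largest end gives box 2.

box 2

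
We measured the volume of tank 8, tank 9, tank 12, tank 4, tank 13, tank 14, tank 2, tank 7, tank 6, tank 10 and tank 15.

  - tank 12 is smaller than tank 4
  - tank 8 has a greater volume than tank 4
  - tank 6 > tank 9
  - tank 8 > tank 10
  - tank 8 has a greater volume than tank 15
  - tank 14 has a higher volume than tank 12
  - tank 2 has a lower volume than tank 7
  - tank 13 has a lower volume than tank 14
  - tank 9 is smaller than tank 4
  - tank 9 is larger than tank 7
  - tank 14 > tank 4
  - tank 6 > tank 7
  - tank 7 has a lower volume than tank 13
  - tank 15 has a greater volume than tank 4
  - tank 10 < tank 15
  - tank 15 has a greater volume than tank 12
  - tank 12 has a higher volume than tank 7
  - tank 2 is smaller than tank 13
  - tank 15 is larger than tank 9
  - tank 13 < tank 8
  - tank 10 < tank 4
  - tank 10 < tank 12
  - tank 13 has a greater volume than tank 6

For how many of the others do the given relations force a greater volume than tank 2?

From tank 2 the given relations immediately reach tank 7, tank 13.
From those, tank 9, tank 12, tank 6, tank 14, tank 8 — 7 in total.
From those, tank 4, tank 15 — 9 in total.
Nothing else is reachable above tank 2; 9 in all.

9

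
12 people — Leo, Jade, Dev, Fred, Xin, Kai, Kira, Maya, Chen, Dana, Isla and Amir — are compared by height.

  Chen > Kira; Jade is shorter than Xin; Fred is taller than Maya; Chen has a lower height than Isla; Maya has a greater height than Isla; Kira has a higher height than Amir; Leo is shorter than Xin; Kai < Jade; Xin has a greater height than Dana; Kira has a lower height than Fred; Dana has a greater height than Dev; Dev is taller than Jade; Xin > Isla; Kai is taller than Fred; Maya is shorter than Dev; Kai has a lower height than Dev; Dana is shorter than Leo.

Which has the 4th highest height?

Dev

Chaining the given pairs: Amir < Kira < Chen < Isla < Maya < Fred < Kai < Jade < Dev < Dana < Leo < Xin.
The 4th largest is Dev.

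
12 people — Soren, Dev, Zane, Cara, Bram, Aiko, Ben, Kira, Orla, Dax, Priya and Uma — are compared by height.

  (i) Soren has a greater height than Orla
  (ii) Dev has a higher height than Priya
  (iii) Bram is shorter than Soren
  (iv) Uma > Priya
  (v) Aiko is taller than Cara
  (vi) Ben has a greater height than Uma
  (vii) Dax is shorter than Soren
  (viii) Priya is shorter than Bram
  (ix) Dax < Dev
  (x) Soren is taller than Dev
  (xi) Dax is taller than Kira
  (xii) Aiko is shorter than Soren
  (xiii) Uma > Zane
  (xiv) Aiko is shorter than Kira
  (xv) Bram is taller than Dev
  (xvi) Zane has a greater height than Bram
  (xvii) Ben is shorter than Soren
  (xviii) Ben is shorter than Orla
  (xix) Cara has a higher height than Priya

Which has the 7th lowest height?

Piecing the relations together gives one ordering: Priya < Cara < Aiko < Kira < Dax < Dev < Bram < Zane < Uma < Ben < Orla < Soren.
The 7th smallest is Bram.

Bram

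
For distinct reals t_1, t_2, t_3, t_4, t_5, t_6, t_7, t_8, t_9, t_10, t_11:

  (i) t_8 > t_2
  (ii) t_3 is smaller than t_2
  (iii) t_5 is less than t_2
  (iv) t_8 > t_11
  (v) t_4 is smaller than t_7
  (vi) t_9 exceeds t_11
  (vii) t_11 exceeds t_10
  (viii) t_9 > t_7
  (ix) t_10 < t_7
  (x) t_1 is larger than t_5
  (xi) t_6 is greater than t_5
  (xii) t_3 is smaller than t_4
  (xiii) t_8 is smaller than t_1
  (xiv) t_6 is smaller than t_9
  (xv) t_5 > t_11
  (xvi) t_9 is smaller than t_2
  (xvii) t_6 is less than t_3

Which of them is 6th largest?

t_4

Piecing the relations together gives one ordering: t_10 < t_11 < t_5 < t_6 < t_3 < t_4 < t_7 < t_9 < t_2 < t_8 < t_1.
Counting 6 from the largest end gives t_4.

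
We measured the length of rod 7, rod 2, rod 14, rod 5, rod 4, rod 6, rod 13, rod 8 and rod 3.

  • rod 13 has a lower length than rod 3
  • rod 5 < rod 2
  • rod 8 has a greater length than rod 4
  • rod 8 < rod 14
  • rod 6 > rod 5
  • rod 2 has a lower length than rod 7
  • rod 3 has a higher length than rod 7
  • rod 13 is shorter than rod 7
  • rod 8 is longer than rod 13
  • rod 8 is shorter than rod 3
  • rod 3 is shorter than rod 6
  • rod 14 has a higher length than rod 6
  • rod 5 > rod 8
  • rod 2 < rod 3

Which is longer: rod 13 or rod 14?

rod 14

rod 13 < rod 8 < rod 5 < rod 2 < rod 7 < rod 3 < rod 6 < rod 14, by transitivity through rod 8, rod 5, rod 2, rod 7, rod 3, rod 6.
So rod 13 < rod 14; rod 14 is the longer of the two.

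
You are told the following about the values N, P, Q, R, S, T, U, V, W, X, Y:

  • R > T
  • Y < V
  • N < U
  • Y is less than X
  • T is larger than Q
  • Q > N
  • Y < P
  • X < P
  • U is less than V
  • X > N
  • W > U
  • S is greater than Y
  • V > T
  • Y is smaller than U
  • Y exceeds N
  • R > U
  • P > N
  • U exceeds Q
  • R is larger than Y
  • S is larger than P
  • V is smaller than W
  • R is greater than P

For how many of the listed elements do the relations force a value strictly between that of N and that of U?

2

The relations place N below U. An element lies strictly between them when it is forced above N and also forced below U.
Above N: {Y, Q, T, V, X, P, W, R, S}. Below U: {Y, Q}.
Intersection: {Y, Q} — 2.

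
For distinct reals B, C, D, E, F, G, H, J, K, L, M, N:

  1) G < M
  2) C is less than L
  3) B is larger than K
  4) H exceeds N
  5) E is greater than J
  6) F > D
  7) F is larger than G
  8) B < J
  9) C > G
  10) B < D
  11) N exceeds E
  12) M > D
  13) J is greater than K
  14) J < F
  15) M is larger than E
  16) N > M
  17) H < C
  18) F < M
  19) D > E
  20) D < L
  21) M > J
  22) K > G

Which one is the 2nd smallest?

The consecutive relations fix a unique order: G < K < B < J < E < D < F < M < N < H < C < L.
The 2nd smallest is K.

K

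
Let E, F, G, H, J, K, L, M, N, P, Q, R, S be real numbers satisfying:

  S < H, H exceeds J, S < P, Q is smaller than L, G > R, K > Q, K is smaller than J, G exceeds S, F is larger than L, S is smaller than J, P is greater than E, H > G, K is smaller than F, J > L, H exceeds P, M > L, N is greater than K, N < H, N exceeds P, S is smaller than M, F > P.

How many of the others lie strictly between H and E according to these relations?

The relations place E below H. An element lies strictly between them when it is forced above E and also forced below H.
Above E: {P, F, N}. Below H: {R, Q, L, S, P, K, G, N, J}.
Intersection: {P, N} — 2.

2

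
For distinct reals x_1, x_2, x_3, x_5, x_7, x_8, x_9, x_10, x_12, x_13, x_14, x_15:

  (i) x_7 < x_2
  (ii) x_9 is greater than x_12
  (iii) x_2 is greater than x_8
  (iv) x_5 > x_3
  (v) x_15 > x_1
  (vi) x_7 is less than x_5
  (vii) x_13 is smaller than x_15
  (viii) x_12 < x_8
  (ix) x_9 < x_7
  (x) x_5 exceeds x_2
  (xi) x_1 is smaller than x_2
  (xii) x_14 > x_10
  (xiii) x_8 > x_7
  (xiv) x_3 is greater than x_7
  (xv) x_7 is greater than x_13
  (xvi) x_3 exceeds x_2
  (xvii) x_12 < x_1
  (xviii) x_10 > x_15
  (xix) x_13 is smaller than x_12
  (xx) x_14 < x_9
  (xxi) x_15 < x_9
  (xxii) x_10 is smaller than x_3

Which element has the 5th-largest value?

x_7

The consecutive relations fix a unique order: x_13 < x_12 < x_1 < x_15 < x_10 < x_14 < x_9 < x_7 < x_8 < x_2 < x_3 < x_5.
Counting 5 from the largest end gives x_7.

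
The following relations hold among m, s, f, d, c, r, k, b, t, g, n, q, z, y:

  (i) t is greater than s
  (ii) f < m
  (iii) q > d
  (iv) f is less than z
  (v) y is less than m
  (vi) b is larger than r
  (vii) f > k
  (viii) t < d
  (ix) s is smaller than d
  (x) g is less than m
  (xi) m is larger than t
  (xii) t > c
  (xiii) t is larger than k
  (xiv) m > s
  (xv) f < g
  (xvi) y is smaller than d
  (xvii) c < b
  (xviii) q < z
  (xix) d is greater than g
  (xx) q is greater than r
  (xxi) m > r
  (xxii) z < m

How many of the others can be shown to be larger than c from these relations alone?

Directly above c: t, b.
One step further: d, m (4 so far).
One step further: q (5 so far).
One step further: z (6 so far).
Nothing else is reachable above c; 6 in all.

6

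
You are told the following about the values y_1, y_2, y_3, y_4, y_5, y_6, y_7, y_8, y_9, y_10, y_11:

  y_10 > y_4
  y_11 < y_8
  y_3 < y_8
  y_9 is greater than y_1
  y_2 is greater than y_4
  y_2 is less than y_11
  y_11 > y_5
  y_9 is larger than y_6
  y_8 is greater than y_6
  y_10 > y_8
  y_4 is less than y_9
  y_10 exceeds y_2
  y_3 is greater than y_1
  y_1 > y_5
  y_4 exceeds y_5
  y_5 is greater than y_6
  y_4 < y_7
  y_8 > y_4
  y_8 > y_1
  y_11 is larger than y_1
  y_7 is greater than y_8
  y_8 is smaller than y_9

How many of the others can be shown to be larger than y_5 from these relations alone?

The elements the relations force above y_5 are y_1, y_4, y_2, y_11, y_3, y_8, y_9, y_10, y_7 — no chain reaches any other.
That is 9.

9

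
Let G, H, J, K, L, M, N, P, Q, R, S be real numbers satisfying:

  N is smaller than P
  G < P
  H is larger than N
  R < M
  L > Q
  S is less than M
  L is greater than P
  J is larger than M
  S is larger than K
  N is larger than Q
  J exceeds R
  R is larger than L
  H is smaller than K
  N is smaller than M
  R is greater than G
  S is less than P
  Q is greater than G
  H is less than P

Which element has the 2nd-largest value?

Chaining the given pairs: G < Q < N < H < K < S < P < L < R < M < J.
Counting 2 from the largest end gives M.

M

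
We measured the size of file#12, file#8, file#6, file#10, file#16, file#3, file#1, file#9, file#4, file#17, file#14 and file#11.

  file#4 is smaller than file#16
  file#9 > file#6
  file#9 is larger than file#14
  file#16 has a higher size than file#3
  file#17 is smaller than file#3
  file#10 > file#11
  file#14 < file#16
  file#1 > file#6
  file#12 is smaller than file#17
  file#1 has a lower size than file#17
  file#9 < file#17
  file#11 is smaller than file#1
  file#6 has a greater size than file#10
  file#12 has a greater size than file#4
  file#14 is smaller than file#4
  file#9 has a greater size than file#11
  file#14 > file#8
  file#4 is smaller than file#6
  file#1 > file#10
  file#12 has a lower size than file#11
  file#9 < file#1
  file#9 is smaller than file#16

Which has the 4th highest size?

file#1

The consecutive relations fix a unique order: file#8 < file#14 < file#4 < file#12 < file#11 < file#10 < file#6 < file#9 < file#1 < file#17 < file#3 < file#16.
Counting 4 from the largest end gives file#1.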